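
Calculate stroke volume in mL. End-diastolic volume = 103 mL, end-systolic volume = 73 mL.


SV = EDV - ESV
SV = 103 - 73
SV = 30 mL


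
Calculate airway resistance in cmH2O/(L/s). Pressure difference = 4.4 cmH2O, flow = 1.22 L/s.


R = dP / flow
R = 4.4 / 1.22
R = 3.607 cmH2O/(L/s)


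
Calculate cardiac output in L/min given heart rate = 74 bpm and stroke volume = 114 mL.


CO = HR * SV
CO = 74 * 114 / 1000
CO = 8.436 L/min


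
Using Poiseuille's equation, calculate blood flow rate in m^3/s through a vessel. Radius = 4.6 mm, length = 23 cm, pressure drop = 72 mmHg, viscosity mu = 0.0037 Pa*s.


Q = pi*r^4*dP / (8*mu*L)
r = 0.0046 m, L = 0.23 m
dP = 72 mmHg = 9599.184 Pa
Q = 0.001983 m^3/s


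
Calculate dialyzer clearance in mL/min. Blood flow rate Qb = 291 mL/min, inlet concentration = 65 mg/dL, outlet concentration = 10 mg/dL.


K = Qb * (Cb_in - Cb_out) / Cb_in
K = 291 * (65 - 10) / 65
K = 246.2 mL/min


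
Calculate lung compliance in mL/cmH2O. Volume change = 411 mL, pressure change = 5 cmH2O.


C = dV / dP
C = 411 / 5
C = 82.2 mL/cmH2O


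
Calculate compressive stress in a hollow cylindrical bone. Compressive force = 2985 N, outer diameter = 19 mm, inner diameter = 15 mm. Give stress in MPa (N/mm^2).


A = pi*(r_o^2 - r_i^2)
r_o = 9.5 mm, r_i = 7.5 mm
A = 106.814 mm^2
sigma = F/A = 2985 / 106.814
sigma = 27.95 MPa


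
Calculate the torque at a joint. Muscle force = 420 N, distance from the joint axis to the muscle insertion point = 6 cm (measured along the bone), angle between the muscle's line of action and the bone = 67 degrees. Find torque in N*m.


Torque = F * d * sin(theta)   (moment arm = d*sin(theta))
d = 6 cm = 0.06 m
Torque = 420 * 0.06 * sin(67)
Torque = 23.2 N*m


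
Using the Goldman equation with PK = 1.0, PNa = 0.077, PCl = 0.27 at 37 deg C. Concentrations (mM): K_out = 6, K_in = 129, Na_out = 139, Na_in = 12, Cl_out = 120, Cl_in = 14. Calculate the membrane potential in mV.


Vm = (RT/F)*ln((PK*Ko + PNa*Nao + PCl*Cli)/(PK*Ki + PNa*Nai + PCl*Clo))
Numer = 20.483, Denom = 162.324
Vm = -55.32 mV


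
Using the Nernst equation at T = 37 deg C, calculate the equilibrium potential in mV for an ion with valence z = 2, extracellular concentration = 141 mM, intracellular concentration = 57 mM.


E = (RT/(zF)) * ln(C_out/C_in)
T = 37 + 273.15 = 310.15 K
E = (8.314 * 310.15 / (2 * 96485)) * ln(141/57)
E = 12.1 mV


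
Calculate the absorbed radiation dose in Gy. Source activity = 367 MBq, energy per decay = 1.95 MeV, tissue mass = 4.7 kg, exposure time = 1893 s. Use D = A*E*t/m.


A = 367 MBq = 3.6700e+08 Bq
E = 1.95 MeV = 3.1239e-13 J
D = A*E*t/m = 3.6700e+08*3.1239e-13*1893/4.7
D = 0.04618 Gy


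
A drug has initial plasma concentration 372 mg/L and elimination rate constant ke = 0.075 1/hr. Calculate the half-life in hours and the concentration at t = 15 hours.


t_half = ln(2) / ke = 0.693147 / 0.075 = 9.242 hr
C(t) = C0 * exp(-ke*t) = 372 * exp(-0.075*15)
C(15) = 120.8 mg/L


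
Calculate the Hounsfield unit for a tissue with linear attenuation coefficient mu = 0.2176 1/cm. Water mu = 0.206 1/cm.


HU = ((mu_tissue - mu_water) / mu_water) * 1000
HU = ((0.2176 - 0.206) / 0.206) * 1000
HU = 56.31


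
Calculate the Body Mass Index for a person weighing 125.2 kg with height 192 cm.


BMI = weight / height^2
height = 192 cm = 1.92 m
BMI = 125.2 / 1.92^2
BMI = 33.96 kg/m^2


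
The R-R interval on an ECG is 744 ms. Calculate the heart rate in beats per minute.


HR = 60 / RR_interval(s)
RR = 744 ms = 0.744 s
HR = 60 / 0.744 = 80.65 bpm


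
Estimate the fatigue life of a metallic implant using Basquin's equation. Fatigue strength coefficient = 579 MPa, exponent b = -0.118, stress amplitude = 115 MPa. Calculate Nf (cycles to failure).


sigma_a = sigma_f' * (2Nf)^b
2Nf = (sigma_a/sigma_f')^(1/b)
2Nf = (115/579)^(1/-0.118)
2Nf = 889178.97
Nf = 4.446e+05


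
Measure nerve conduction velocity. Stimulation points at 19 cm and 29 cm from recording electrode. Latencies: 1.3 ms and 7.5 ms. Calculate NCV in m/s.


Distance = (29 - 19) / 100 = 0.1 m
dt = (7.5 - 1.3) / 1000 = 0.0062 s
NCV = dist / dt = 16.13 m/s


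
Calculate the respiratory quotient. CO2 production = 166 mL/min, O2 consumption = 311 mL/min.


RQ = VCO2 / VO2
RQ = 166 / 311
RQ = 0.5338


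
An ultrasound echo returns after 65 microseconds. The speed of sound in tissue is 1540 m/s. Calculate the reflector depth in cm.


depth = c * t / 2
t = 65 us = 6.5000e-05 s
depth = 1540 * 6.5000e-05 / 2
depth = 0.05005 m = 5.005 cm


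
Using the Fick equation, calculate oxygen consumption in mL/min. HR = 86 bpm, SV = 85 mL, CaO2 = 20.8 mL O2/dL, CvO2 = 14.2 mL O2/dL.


CO = HR*SV = 86*85/1000 = 7.31 L/min
a-v O2 diff = 20.8 - 14.2 = 6.6 mL/dL
VO2 = CO * (CaO2-CvO2) * 10 dL/L
VO2 = 7.31 * 6.6 * 10
VO2 = 482.5 mL/min


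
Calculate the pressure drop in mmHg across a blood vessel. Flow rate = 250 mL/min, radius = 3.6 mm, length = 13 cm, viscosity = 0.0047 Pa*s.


dP = 8*mu*L*Q / (pi*r^4)
Q = 250 mL/min = 4.16667e-06 m^3/s
dP = 38.5976 Pa = 38.5976 / 133.322 mmHg = 0.2895 mmHg


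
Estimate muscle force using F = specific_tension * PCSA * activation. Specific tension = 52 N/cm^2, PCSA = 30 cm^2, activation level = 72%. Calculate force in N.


F = sigma * PCSA * activation
F = 52 * 30 * 0.72
F = 1123 N


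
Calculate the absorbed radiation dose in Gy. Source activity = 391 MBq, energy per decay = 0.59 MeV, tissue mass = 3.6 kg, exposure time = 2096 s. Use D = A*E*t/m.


A = 391 MBq = 3.9100e+08 Bq
E = 0.59 MeV = 9.4518e-14 J
D = A*E*t/m = 3.9100e+08*9.4518e-14*2096/3.6
D = 0.02152 Gy


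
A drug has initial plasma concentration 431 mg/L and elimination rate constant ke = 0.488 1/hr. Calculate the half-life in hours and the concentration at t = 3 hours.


t_half = ln(2) / ke = 0.693147 / 0.488 = 1.42 hr
C(t) = C0 * exp(-ke*t) = 431 * exp(-0.488*3)
C(3) = 99.69 mg/L


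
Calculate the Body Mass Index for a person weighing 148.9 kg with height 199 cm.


BMI = weight / height^2
height = 199 cm = 1.99 m
BMI = 148.9 / 1.99^2
BMI = 37.6 kg/m^2


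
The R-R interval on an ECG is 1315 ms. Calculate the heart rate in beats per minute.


HR = 60 / RR_interval(s)
RR = 1315 ms = 1.315 s
HR = 60 / 1.315 = 45.63 bpm


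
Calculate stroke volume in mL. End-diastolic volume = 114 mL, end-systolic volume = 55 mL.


SV = EDV - ESV
SV = 114 - 55
SV = 59 mL


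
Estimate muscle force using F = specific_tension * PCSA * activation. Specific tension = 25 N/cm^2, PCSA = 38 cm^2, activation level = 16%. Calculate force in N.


F = sigma * PCSA * activation
F = 25 * 38 * 0.16
F = 152 N


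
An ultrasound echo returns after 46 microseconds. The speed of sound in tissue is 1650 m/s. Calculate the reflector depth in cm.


depth = c * t / 2
t = 46 us = 4.6000e-05 s
depth = 1650 * 4.6000e-05 / 2
depth = 0.03795 m = 3.795 cm


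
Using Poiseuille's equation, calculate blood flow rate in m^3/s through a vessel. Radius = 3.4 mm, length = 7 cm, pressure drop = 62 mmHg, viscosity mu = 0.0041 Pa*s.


Q = pi*r^4*dP / (8*mu*L)
r = 0.0034 m, L = 0.07 m
dP = 62 mmHg = 8265.964 Pa
Q = 0.001511 m^3/s


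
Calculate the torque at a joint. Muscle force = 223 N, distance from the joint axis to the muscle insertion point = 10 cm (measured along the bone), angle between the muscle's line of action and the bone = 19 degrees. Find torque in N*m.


Torque = F * d * sin(theta)   (moment arm = d*sin(theta))
d = 10 cm = 0.1 m
Torque = 223 * 0.1 * sin(19)
Torque = 7.26 N*m


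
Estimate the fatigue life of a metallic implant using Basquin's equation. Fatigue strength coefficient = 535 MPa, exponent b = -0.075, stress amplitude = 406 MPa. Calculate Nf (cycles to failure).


sigma_a = sigma_f' * (2Nf)^b
2Nf = (sigma_a/sigma_f')^(1/b)
2Nf = (406/535)^(1/-0.075)
2Nf = 39.600741
Nf = 19.8


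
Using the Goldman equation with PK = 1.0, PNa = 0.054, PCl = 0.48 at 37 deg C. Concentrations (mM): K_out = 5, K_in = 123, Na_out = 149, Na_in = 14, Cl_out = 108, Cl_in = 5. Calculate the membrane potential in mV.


Vm = (RT/F)*ln((PK*Ko + PNa*Nao + PCl*Cli)/(PK*Ki + PNa*Nai + PCl*Clo))
Numer = 15.446, Denom = 175.596
Vm = -64.96 mV


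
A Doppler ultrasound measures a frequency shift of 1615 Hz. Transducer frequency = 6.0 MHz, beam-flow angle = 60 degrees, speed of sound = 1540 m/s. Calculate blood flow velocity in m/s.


v = fd * c / (2 * f0 * cos(theta))
v = 1615 * 1540 / (2 * 6.0000e+06 * cos(60))
v = 0.4145 m/s


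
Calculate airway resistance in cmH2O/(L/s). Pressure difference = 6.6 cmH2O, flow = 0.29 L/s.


R = dP / flow
R = 6.6 / 0.29
R = 22.76 cmH2O/(L/s)


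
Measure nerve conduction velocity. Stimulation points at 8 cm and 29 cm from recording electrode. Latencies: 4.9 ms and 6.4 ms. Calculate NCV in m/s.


Distance = (29 - 8) / 100 = 0.21 m
dt = (6.4 - 4.9) / 1000 = 0.0015 s
NCV = dist / dt = 140 m/s


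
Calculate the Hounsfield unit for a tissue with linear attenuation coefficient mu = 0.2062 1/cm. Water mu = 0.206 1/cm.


HU = ((mu_tissue - mu_water) / mu_water) * 1000
HU = ((0.2062 - 0.206) / 0.206) * 1000
HU = 0.9709


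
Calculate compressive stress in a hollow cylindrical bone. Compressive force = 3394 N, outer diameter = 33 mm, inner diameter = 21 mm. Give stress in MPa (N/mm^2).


A = pi*(r_o^2 - r_i^2)
r_o = 16.5 mm, r_i = 10.5 mm
A = 508.938 mm^2
sigma = F/A = 3394 / 508.938
sigma = 6.669 MPa


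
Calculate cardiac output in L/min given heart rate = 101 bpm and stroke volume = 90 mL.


CO = HR * SV
CO = 101 * 90 / 1000
CO = 9.09 L/min


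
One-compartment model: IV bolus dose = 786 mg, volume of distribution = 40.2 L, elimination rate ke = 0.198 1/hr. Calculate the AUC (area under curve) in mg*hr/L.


C0 = Dose/Vd = 786/40.2 = 19.5522 mg/L
AUC = C0/ke = 19.5522/0.198
AUC = 98.75 mg*hr/L


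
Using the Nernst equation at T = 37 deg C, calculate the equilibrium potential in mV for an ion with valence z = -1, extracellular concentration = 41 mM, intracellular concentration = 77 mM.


E = (RT/(zF)) * ln(C_out/C_in)
T = 37 + 273.15 = 310.15 K
E = (8.314 * 310.15 / (-1 * 96485)) * ln(41/77)
E = 16.84 mV


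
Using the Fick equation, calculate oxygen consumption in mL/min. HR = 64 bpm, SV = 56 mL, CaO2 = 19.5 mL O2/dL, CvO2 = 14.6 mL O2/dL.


CO = HR*SV = 64*56/1000 = 3.584 L/min
a-v O2 diff = 19.5 - 14.6 = 4.9 mL/dL
VO2 = CO * (CaO2-CvO2) * 10 dL/L
VO2 = 3.584 * 4.9 * 10
VO2 = 175.6 mL/min


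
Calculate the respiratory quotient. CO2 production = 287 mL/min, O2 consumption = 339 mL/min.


RQ = VCO2 / VO2
RQ = 287 / 339
RQ = 0.8466


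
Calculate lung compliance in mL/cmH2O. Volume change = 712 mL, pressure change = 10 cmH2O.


C = dV / dP
C = 712 / 10
C = 71.2 mL/cmH2O


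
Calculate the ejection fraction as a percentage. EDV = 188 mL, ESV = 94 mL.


SV = EDV - ESV = 188 - 94 = 94 mL
EF = SV/EDV * 100 = 94/188 * 100
EF = 50%


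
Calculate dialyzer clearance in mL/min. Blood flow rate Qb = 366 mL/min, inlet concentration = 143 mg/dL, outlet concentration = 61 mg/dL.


K = Qb * (Cb_in - Cb_out) / Cb_in
K = 366 * (143 - 61) / 143
K = 209.9 mL/min


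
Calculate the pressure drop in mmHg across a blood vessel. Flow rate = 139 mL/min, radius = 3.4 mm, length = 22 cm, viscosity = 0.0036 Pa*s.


dP = 8*mu*L*Q / (pi*r^4)
Q = 139 mL/min = 2.31667e-06 m^3/s
dP = 34.9634 Pa = 34.9634 / 133.322 mmHg = 0.2622 mmHg


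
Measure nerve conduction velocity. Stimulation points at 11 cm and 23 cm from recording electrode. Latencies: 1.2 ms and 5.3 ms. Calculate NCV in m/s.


Distance = (23 - 11) / 100 = 0.12 m
dt = (5.3 - 1.2) / 1000 = 0.0041 s
NCV = dist / dt = 29.27 m/s


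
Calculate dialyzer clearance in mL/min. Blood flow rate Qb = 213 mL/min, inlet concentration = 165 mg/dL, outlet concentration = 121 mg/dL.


K = Qb * (Cb_in - Cb_out) / Cb_in
K = 213 * (165 - 121) / 165
K = 56.8 mL/min


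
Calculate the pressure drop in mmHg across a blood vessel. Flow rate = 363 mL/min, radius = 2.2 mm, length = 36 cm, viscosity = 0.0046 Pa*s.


dP = 8*mu*L*Q / (pi*r^4)
Q = 363 mL/min = 6.05e-06 m^3/s
dP = 1089.09 Pa = 1089.09 / 133.322 mmHg = 8.169 mmHg


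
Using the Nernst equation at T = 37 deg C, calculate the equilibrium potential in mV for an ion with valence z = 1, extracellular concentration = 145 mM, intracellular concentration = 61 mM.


E = (RT/(zF)) * ln(C_out/C_in)
T = 37 + 273.15 = 310.15 K
E = (8.314 * 310.15 / (1 * 96485)) * ln(145/61)
E = 23.14 mV


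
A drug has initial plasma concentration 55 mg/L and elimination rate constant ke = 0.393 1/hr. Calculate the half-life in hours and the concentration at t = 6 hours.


t_half = ln(2) / ke = 0.693147 / 0.393 = 1.764 hr
C(t) = C0 * exp(-ke*t) = 55 * exp(-0.393*6)
C(6) = 5.204 mg/L


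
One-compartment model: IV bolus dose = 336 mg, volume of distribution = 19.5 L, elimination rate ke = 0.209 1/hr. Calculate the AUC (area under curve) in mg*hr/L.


C0 = Dose/Vd = 336/19.5 = 17.2308 mg/L
AUC = C0/ke = 17.2308/0.209
AUC = 82.44 mg*hr/L


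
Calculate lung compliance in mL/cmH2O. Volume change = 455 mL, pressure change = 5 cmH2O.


C = dV / dP
C = 455 / 5
C = 91 mL/cmH2O


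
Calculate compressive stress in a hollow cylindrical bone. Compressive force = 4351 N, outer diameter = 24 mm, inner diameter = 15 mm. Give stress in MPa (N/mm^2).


A = pi*(r_o^2 - r_i^2)
r_o = 12 mm, r_i = 7.5 mm
A = 275.675 mm^2
sigma = F/A = 4351 / 275.675
sigma = 15.78 MPa


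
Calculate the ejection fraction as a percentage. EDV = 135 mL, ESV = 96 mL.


SV = EDV - ESV = 135 - 96 = 39 mL
EF = SV/EDV * 100 = 39/135 * 100
EF = 28.89%


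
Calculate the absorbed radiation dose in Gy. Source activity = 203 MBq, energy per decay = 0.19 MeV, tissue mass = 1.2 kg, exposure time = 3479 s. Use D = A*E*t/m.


A = 203 MBq = 2.0300e+08 Bq
E = 0.19 MeV = 3.0438e-14 J
D = A*E*t/m = 2.0300e+08*3.0438e-14*3479/1.2
D = 0.01791 Gy


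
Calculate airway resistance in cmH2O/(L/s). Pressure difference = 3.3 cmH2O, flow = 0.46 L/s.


R = dP / flow
R = 3.3 / 0.46
R = 7.174 cmH2O/(L/s)


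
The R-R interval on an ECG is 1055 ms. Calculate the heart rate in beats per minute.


HR = 60 / RR_interval(s)
RR = 1055 ms = 1.055 s
HR = 60 / 1.055 = 56.87 bpm


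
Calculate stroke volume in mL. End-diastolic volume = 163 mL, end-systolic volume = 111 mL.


SV = EDV - ESV
SV = 163 - 111
SV = 52 mL


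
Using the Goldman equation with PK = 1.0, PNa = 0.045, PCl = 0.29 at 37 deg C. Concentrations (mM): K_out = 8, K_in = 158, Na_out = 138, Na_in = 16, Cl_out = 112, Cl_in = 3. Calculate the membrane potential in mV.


Vm = (RT/F)*ln((PK*Ko + PNa*Nao + PCl*Cli)/(PK*Ki + PNa*Nai + PCl*Clo))
Numer = 15.08, Denom = 191.2
Vm = -67.88 mV


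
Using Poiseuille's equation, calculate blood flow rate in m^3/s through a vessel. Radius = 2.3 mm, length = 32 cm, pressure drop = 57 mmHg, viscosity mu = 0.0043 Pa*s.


Q = pi*r^4*dP / (8*mu*L)
r = 0.0023 m, L = 0.32 m
dP = 57 mmHg = 7599.354 Pa
Q = 6.0692e-05 m^3/s


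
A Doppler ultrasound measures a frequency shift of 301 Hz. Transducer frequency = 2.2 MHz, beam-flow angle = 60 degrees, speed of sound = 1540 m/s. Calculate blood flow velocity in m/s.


v = fd * c / (2 * f0 * cos(theta))
v = 301 * 1540 / (2 * 2.2000e+06 * cos(60))
v = 0.2107 m/s


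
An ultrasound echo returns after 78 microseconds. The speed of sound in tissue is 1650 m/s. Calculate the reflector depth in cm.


depth = c * t / 2
t = 78 us = 7.8000e-05 s
depth = 1650 * 7.8000e-05 / 2
depth = 0.06435 m = 6.435 cm


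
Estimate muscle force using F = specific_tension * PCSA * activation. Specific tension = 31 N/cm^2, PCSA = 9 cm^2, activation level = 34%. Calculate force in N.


F = sigma * PCSA * activation
F = 31 * 9 * 0.34
F = 94.86 N


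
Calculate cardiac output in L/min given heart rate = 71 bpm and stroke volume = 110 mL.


CO = HR * SV
CO = 71 * 110 / 1000
CO = 7.81 L/min


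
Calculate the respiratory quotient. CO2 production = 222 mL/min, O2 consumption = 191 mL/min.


RQ = VCO2 / VO2
RQ = 222 / 191
RQ = 1.162


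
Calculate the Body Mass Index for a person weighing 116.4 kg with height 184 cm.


BMI = weight / height^2
height = 184 cm = 1.84 m
BMI = 116.4 / 1.84^2
BMI = 34.38 kg/m^2


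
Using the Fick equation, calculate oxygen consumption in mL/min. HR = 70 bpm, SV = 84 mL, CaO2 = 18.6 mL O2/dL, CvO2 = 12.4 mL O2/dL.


CO = HR*SV = 70*84/1000 = 5.88 L/min
a-v O2 diff = 18.6 - 12.4 = 6.2 mL/dL
VO2 = CO * (CaO2-CvO2) * 10 dL/L
VO2 = 5.88 * 6.2 * 10
VO2 = 364.6 mL/min


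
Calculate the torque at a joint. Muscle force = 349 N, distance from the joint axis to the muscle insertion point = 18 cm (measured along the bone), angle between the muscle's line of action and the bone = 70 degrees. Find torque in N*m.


Torque = F * d * sin(theta)   (moment arm = d*sin(theta))
d = 18 cm = 0.18 m
Torque = 349 * 0.18 * sin(70)
Torque = 59.03 N*m


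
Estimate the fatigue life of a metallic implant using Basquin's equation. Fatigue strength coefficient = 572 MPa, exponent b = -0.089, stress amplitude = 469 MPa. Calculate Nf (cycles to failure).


sigma_a = sigma_f' * (2Nf)^b
2Nf = (sigma_a/sigma_f')^(1/b)
2Nf = (469/572)^(1/-0.089)
2Nf = 9.3067885
Nf = 4.653


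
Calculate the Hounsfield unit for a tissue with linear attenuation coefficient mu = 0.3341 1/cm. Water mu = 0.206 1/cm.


HU = ((mu_tissue - mu_water) / mu_water) * 1000
HU = ((0.3341 - 0.206) / 0.206) * 1000
HU = 621.8


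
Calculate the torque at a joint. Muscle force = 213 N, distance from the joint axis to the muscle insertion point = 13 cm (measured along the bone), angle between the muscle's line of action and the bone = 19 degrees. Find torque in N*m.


Torque = F * d * sin(theta)   (moment arm = d*sin(theta))
d = 13 cm = 0.13 m
Torque = 213 * 0.13 * sin(19)
Torque = 9.015 N*m


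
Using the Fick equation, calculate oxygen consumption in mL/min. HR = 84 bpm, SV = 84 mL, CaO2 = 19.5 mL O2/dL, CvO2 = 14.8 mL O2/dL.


CO = HR*SV = 84*84/1000 = 7.056 L/min
a-v O2 diff = 19.5 - 14.8 = 4.7 mL/dL
VO2 = CO * (CaO2-CvO2) * 10 dL/L
VO2 = 7.056 * 4.7 * 10
VO2 = 331.6 mL/min


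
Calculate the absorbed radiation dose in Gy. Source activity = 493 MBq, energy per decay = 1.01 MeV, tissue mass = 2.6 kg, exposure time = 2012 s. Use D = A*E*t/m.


A = 493 MBq = 4.9300e+08 Bq
E = 1.01 MeV = 1.61802e-13 J
D = A*E*t/m = 4.9300e+08*1.61802e-13*2012/2.6
D = 0.06173 Gy


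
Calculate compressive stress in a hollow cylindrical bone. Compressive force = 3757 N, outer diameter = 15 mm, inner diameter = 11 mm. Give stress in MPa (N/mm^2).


A = pi*(r_o^2 - r_i^2)
r_o = 7.5 mm, r_i = 5.5 mm
A = 81.6814 mm^2
sigma = F/A = 3757 / 81.6814
sigma = 46 MPa


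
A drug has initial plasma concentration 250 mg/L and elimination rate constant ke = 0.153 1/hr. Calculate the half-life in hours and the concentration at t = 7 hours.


t_half = ln(2) / ke = 0.693147 / 0.153 = 4.53 hr
C(t) = C0 * exp(-ke*t) = 250 * exp(-0.153*7)
C(7) = 85.67 mg/L


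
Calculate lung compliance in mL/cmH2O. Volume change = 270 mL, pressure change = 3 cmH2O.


C = dV / dP
C = 270 / 3
C = 90 mL/cmH2O


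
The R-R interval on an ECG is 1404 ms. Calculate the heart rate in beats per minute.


HR = 60 / RR_interval(s)
RR = 1404 ms = 1.404 s
HR = 60 / 1.404 = 42.74 bpm


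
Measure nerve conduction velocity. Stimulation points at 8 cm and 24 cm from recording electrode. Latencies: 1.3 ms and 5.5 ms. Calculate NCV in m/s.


Distance = (24 - 8) / 100 = 0.16 m
dt = (5.5 - 1.3) / 1000 = 0.0042 s
NCV = dist / dt = 38.1 m/s


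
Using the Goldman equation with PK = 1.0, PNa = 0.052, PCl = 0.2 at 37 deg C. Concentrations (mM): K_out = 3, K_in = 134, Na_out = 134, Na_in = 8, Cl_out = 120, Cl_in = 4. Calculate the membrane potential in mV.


Vm = (RT/F)*ln((PK*Ko + PNa*Nao + PCl*Cli)/(PK*Ki + PNa*Nai + PCl*Clo))
Numer = 10.768, Denom = 158.416
Vm = -71.85 mV


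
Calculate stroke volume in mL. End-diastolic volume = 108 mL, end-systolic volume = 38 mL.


SV = EDV - ESV
SV = 108 - 38
SV = 70 mL


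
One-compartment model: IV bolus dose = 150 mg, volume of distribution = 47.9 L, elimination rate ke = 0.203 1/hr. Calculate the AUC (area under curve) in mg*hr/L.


C0 = Dose/Vd = 150/47.9 = 3.13152 mg/L
AUC = C0/ke = 3.13152/0.203
AUC = 15.43 mg*hr/L


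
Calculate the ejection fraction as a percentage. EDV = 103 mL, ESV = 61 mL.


SV = EDV - ESV = 103 - 61 = 42 mL
EF = SV/EDV * 100 = 42/103 * 100
EF = 40.78%


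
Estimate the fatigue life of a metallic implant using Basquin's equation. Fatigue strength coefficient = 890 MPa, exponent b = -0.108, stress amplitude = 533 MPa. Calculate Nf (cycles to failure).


sigma_a = sigma_f' * (2Nf)^b
2Nf = (sigma_a/sigma_f')^(1/b)
2Nf = (533/890)^(1/-0.108)
2Nf = 115.2637
Nf = 57.63


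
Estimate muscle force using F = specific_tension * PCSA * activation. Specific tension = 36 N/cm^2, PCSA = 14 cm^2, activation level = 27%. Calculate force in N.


F = sigma * PCSA * activation
F = 36 * 14 * 0.27
F = 136.1 N


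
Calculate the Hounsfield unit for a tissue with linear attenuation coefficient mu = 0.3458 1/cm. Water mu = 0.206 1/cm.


HU = ((mu_tissue - mu_water) / mu_water) * 1000
HU = ((0.3458 - 0.206) / 0.206) * 1000
HU = 678.6


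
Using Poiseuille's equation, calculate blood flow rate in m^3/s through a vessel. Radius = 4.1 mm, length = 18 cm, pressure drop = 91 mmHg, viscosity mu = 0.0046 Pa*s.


Q = pi*r^4*dP / (8*mu*L)
r = 0.0041 m, L = 0.18 m
dP = 91 mmHg = 12132.302 Pa
Q = 0.001626 m^3/s


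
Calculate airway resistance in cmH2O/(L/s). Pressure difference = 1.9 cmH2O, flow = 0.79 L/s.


R = dP / flow
R = 1.9 / 0.79
R = 2.405 cmH2O/(L/s)


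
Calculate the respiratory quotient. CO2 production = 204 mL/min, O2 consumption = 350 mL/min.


RQ = VCO2 / VO2
RQ = 204 / 350
RQ = 0.5829


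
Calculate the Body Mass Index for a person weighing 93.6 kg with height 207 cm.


BMI = weight / height^2
height = 207 cm = 2.07 m
BMI = 93.6 / 2.07^2
BMI = 21.84 kg/m^2


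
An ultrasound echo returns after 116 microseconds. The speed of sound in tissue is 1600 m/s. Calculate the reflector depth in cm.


depth = c * t / 2
t = 116 us = 1.1600e-04 s
depth = 1600 * 1.1600e-04 / 2
depth = 0.0928 m = 9.28 cm


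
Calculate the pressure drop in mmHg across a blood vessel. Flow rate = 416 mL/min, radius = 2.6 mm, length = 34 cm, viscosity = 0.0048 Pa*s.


dP = 8*mu*L*Q / (pi*r^4)
Q = 416 mL/min = 6.93333e-06 m^3/s
dP = 630.534 Pa = 630.534 / 133.322 mmHg = 4.729 mmHg


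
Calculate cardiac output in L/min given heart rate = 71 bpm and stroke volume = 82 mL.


CO = HR * SV
CO = 71 * 82 / 1000
CO = 5.822 L/min


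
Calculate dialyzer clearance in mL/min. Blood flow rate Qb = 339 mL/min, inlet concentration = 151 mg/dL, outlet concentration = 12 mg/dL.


K = Qb * (Cb_in - Cb_out) / Cb_in
K = 339 * (151 - 12) / 151
K = 312.1 mL/min


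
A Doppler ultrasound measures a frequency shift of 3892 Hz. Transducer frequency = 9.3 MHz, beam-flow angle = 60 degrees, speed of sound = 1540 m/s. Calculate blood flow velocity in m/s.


v = fd * c / (2 * f0 * cos(theta))
v = 3892 * 1540 / (2 * 9.3000e+06 * cos(60))
v = 0.6445 m/s


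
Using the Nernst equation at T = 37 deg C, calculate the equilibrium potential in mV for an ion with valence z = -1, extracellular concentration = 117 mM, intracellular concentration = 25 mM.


E = (RT/(zF)) * ln(C_out/C_in)
T = 37 + 273.15 = 310.15 K
E = (8.314 * 310.15 / (-1 * 96485)) * ln(117/25)
E = -41.25 mV


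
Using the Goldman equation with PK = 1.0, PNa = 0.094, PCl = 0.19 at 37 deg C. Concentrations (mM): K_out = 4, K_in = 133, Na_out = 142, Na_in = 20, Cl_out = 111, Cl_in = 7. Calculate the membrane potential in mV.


Vm = (RT/F)*ln((PK*Ko + PNa*Nao + PCl*Cli)/(PK*Ki + PNa*Nai + PCl*Clo))
Numer = 18.678, Denom = 155.97
Vm = -56.72 mV


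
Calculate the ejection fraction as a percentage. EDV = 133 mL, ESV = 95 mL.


SV = EDV - ESV = 133 - 95 = 38 mL
EF = SV/EDV * 100 = 38/133 * 100
EF = 28.57%


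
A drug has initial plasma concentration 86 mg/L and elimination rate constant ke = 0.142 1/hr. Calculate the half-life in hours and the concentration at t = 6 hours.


t_half = ln(2) / ke = 0.693147 / 0.142 = 4.881 hr
C(t) = C0 * exp(-ke*t) = 86 * exp(-0.142*6)
C(6) = 36.68 mg/L


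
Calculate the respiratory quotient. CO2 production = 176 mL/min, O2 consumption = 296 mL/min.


RQ = VCO2 / VO2
RQ = 176 / 296
RQ = 0.5946


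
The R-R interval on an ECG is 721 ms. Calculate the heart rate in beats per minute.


HR = 60 / RR_interval(s)
RR = 721 ms = 0.721 s
HR = 60 / 0.721 = 83.22 bpm


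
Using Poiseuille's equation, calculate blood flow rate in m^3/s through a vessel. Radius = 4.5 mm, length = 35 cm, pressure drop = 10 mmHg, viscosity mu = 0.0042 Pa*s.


Q = pi*r^4*dP / (8*mu*L)
r = 0.0045 m, L = 0.35 m
dP = 10 mmHg = 1333.22 Pa
Q = 1.4605e-04 m^3/s


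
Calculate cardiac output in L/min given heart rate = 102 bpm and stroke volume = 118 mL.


CO = HR * SV
CO = 102 * 118 / 1000
CO = 12.04 L/min


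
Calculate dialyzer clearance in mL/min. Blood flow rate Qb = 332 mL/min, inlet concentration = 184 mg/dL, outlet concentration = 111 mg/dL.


K = Qb * (Cb_in - Cb_out) / Cb_in
K = 332 * (184 - 111) / 184
K = 131.7 mL/min


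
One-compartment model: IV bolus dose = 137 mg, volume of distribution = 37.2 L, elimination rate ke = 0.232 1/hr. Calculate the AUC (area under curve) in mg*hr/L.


C0 = Dose/Vd = 137/37.2 = 3.6828 mg/L
AUC = C0/ke = 3.6828/0.232
AUC = 15.87 mg*hr/L


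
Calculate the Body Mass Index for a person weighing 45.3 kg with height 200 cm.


BMI = weight / height^2
height = 200 cm = 2 m
BMI = 45.3 / 2^2
BMI = 11.32 kg/m^2


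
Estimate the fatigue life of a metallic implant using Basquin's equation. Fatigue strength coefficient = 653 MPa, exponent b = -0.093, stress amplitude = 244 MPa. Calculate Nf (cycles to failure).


sigma_a = sigma_f' * (2Nf)^b
2Nf = (sigma_a/sigma_f')^(1/b)
2Nf = (244/653)^(1/-0.093)
2Nf = 39538.967
Nf = 1.977e+04


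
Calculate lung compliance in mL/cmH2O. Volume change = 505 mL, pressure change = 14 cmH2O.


C = dV / dP
C = 505 / 14
C = 36.07 mL/cmH2O


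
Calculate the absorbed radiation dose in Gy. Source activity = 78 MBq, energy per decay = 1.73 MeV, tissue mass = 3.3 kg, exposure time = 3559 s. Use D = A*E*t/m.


A = 78 MBq = 7.8000e+07 Bq
E = 1.73 MeV = 2.77146e-13 J
D = A*E*t/m = 7.8000e+07*2.77146e-13*3559/3.3
D = 0.02331 Gy


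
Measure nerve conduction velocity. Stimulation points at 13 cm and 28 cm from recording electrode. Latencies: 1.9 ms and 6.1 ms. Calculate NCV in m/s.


Distance = (28 - 13) / 100 = 0.15 m
dt = (6.1 - 1.9) / 1000 = 0.0042 s
NCV = dist / dt = 35.71 m/s


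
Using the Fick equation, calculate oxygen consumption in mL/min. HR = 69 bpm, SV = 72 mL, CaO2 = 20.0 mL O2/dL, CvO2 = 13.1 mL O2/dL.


CO = HR*SV = 69*72/1000 = 4.968 L/min
a-v O2 diff = 20.0 - 13.1 = 6.9 mL/dL
VO2 = CO * (CaO2-CvO2) * 10 dL/L
VO2 = 4.968 * 6.9 * 10
VO2 = 342.8 mL/min


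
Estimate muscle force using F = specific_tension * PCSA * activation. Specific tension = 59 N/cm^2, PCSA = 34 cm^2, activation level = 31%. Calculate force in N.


F = sigma * PCSA * activation
F = 59 * 34 * 0.31
F = 621.9 N


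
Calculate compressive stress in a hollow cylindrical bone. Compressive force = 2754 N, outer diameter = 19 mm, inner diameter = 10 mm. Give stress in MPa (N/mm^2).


A = pi*(r_o^2 - r_i^2)
r_o = 9.5 mm, r_i = 5 mm
A = 204.989 mm^2
sigma = F/A = 2754 / 204.989
sigma = 13.43 MPa


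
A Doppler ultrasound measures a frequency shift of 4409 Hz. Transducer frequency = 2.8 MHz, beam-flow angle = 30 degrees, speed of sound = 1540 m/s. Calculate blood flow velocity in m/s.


v = fd * c / (2 * f0 * cos(theta))
v = 4409 * 1540 / (2 * 2.8000e+06 * cos(30))
v = 1.4 m/s


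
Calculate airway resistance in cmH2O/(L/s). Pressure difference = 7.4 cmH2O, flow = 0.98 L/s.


R = dP / flow
R = 7.4 / 0.98
R = 7.551 cmH2O/(L/s)


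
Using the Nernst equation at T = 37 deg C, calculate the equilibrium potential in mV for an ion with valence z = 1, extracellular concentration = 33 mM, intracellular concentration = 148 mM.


E = (RT/(zF)) * ln(C_out/C_in)
T = 37 + 273.15 = 310.15 K
E = (8.314 * 310.15 / (1 * 96485)) * ln(33/148)
E = -40.11 mV


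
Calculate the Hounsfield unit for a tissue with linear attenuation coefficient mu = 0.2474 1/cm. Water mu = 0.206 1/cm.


HU = ((mu_tissue - mu_water) / mu_water) * 1000
HU = ((0.2474 - 0.206) / 0.206) * 1000
HU = 201


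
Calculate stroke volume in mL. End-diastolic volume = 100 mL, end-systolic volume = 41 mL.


SV = EDV - ESV
SV = 100 - 41
SV = 59 mL


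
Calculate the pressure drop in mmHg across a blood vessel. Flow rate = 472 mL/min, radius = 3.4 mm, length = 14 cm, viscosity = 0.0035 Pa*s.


dP = 8*mu*L*Q / (pi*r^4)
Q = 472 mL/min = 7.86667e-06 m^3/s
dP = 73.4533 Pa = 73.4533 / 133.322 mmHg = 0.5509 mmHg


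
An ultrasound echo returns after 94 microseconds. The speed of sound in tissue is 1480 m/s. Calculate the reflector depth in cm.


depth = c * t / 2
t = 94 us = 9.4000e-05 s
depth = 1480 * 9.4000e-05 / 2
depth = 0.06956 m = 6.956 cm


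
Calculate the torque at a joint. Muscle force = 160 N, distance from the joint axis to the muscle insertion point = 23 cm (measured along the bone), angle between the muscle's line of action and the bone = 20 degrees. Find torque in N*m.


Torque = F * d * sin(theta)   (moment arm = d*sin(theta))
d = 23 cm = 0.23 m
Torque = 160 * 0.23 * sin(20)
Torque = 12.59 N*m


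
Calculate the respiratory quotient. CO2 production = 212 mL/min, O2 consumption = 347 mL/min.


RQ = VCO2 / VO2
RQ = 212 / 347
RQ = 0.611


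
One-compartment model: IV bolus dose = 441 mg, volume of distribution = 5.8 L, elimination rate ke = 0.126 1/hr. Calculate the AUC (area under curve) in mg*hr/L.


C0 = Dose/Vd = 441/5.8 = 76.0345 mg/L
AUC = C0/ke = 76.0345/0.126
AUC = 603.4 mg*hr/L


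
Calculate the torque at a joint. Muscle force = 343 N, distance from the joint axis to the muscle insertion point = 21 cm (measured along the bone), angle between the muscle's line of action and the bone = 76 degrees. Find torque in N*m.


Torque = F * d * sin(theta)   (moment arm = d*sin(theta))
d = 21 cm = 0.21 m
Torque = 343 * 0.21 * sin(76)
Torque = 69.89 N*m


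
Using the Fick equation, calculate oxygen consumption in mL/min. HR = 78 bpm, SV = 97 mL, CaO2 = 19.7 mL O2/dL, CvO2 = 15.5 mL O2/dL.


CO = HR*SV = 78*97/1000 = 7.566 L/min
a-v O2 diff = 19.7 - 15.5 = 4.2 mL/dL
VO2 = CO * (CaO2-CvO2) * 10 dL/L
VO2 = 7.566 * 4.2 * 10
VO2 = 317.8 mL/min


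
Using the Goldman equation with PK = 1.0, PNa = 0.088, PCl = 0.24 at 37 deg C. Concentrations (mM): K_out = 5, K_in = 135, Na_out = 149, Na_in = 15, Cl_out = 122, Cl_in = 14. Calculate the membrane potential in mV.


Vm = (RT/F)*ln((PK*Ko + PNa*Nao + PCl*Cli)/(PK*Ki + PNa*Nai + PCl*Clo))
Numer = 21.472, Denom = 165.6
Vm = -54.6 mV


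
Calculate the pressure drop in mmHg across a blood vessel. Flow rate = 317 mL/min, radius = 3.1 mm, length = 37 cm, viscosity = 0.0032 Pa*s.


dP = 8*mu*L*Q / (pi*r^4)
Q = 317 mL/min = 5.28333e-06 m^3/s
dP = 172.486 Pa = 172.486 / 133.322 mmHg = 1.294 mmHg


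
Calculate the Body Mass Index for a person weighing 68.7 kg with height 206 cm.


BMI = weight / height^2
height = 206 cm = 2.06 m
BMI = 68.7 / 2.06^2
BMI = 16.19 kg/m^2


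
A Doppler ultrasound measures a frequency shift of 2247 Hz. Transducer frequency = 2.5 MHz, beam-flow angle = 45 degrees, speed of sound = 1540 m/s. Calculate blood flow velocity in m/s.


v = fd * c / (2 * f0 * cos(theta))
v = 2247 * 1540 / (2 * 2.5000e+06 * cos(45))
v = 0.9787 m/s


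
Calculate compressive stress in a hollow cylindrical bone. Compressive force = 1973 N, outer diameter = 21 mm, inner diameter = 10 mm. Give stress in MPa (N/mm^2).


A = pi*(r_o^2 - r_i^2)
r_o = 10.5 mm, r_i = 5 mm
A = 267.821 mm^2
sigma = F/A = 1973 / 267.821
sigma = 7.367 MPa


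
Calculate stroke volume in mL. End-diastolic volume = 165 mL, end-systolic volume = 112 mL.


SV = EDV - ESV
SV = 165 - 112
SV = 53 mL


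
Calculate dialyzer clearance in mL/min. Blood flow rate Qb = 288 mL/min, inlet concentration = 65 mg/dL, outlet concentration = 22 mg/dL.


K = Qb * (Cb_in - Cb_out) / Cb_in
K = 288 * (65 - 22) / 65
K = 190.5 mL/min


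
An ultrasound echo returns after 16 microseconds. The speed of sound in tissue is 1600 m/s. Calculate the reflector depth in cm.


depth = c * t / 2
t = 16 us = 1.6000e-05 s
depth = 1600 * 1.6000e-05 / 2
depth = 0.0128 m = 1.28 cm


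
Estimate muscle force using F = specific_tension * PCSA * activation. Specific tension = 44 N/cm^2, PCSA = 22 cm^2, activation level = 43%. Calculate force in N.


F = sigma * PCSA * activation
F = 44 * 22 * 0.43
F = 416.2 N


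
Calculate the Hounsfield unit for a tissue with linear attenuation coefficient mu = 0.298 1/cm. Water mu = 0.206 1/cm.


HU = ((mu_tissue - mu_water) / mu_water) * 1000
HU = ((0.298 - 0.206) / 0.206) * 1000
HU = 446.6


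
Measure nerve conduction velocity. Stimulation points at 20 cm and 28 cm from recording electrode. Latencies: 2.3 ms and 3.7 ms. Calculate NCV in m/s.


Distance = (28 - 20) / 100 = 0.08 m
dt = (3.7 - 2.3) / 1000 = 0.0014 s
NCV = dist / dt = 57.14 m/s


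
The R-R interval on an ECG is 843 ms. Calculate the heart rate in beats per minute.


HR = 60 / RR_interval(s)
RR = 843 ms = 0.843 s
HR = 60 / 0.843 = 71.17 bpm


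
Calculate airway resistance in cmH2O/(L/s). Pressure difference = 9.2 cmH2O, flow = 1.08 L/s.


R = dP / flow
R = 9.2 / 1.08
R = 8.519 cmH2O/(L/s)


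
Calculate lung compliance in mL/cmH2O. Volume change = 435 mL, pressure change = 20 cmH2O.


C = dV / dP
C = 435 / 20
C = 21.75 mL/cmH2O


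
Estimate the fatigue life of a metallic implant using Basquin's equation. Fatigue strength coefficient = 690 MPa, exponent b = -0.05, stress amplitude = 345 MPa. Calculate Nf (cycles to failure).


sigma_a = sigma_f' * (2Nf)^b
2Nf = (sigma_a/sigma_f')^(1/b)
2Nf = (345/690)^(1/-0.05)
2Nf = 1048576
Nf = 524288


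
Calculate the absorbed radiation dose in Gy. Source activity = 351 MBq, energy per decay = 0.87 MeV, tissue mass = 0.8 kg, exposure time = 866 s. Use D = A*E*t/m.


A = 351 MBq = 3.5100e+08 Bq
E = 0.87 MeV = 1.39374e-13 J
D = A*E*t/m = 3.5100e+08*1.39374e-13*866/0.8
D = 0.05296 Gy


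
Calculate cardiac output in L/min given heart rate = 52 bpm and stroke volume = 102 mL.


CO = HR * SV
CO = 52 * 102 / 1000
CO = 5.304 L/min


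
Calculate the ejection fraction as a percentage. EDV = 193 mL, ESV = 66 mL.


SV = EDV - ESV = 193 - 66 = 127 mL
EF = SV/EDV * 100 = 127/193 * 100
EF = 65.8%


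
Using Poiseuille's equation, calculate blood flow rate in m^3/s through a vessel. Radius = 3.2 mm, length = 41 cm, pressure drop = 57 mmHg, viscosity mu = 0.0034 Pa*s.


Q = pi*r^4*dP / (8*mu*L)
r = 0.0032 m, L = 0.41 m
dP = 57 mmHg = 7599.354 Pa
Q = 2.2448e-04 m^3/s


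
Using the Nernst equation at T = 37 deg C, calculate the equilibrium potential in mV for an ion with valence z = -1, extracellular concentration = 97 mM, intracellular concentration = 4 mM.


E = (RT/(zF)) * ln(C_out/C_in)
T = 37 + 273.15 = 310.15 K
E = (8.314 * 310.15 / (-1 * 96485)) * ln(97/4)
E = -85.21 mV


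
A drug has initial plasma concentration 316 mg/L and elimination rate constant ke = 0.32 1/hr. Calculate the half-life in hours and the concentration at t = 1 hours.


t_half = ln(2) / ke = 0.693147 / 0.32 = 2.166 hr
C(t) = C0 * exp(-ke*t) = 316 * exp(-0.32*1)
C(1) = 229.5 mg/L


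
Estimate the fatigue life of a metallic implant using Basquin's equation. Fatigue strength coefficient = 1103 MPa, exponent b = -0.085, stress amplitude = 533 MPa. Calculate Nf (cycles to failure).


sigma_a = sigma_f' * (2Nf)^b
2Nf = (sigma_a/sigma_f')^(1/b)
2Nf = (533/1103)^(1/-0.085)
2Nf = 5198.3126
Nf = 2599


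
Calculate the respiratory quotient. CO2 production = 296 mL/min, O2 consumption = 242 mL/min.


RQ = VCO2 / VO2
RQ = 296 / 242
RQ = 1.223


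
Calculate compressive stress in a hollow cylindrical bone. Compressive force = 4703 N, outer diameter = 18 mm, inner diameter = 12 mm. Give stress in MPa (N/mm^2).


A = pi*(r_o^2 - r_i^2)
r_o = 9 mm, r_i = 6 mm
A = 141.372 mm^2
sigma = F/A = 4703 / 141.372
sigma = 33.27 MPa


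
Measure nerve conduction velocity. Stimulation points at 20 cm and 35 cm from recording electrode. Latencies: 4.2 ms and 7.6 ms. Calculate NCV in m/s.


Distance = (35 - 20) / 100 = 0.15 m
dt = (7.6 - 4.2) / 1000 = 0.0034 s
NCV = dist / dt = 44.12 m/s


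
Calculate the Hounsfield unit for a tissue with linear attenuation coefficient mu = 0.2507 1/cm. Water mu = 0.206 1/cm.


HU = ((mu_tissue - mu_water) / mu_water) * 1000
HU = ((0.2507 - 0.206) / 0.206) * 1000
HU = 217


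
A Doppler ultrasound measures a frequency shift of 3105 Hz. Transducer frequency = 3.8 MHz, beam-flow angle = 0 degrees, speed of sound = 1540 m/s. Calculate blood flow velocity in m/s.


v = fd * c / (2 * f0 * cos(theta))
v = 3105 * 1540 / (2 * 3.8000e+06 * cos(0))
v = 0.6292 m/s


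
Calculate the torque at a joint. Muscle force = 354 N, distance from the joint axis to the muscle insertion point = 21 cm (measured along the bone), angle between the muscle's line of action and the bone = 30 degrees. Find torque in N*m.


Torque = F * d * sin(theta)   (moment arm = d*sin(theta))
d = 21 cm = 0.21 m
Torque = 354 * 0.21 * sin(30)
Torque = 37.17 N*m


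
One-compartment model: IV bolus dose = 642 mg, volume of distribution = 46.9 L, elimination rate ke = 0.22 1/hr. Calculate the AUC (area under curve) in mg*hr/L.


C0 = Dose/Vd = 642/46.9 = 13.6887 mg/L
AUC = C0/ke = 13.6887/0.22
AUC = 62.22 mg*hr/L


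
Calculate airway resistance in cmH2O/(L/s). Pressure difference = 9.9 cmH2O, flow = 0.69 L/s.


R = dP / flow
R = 9.9 / 0.69
R = 14.35 cmH2O/(L/s)


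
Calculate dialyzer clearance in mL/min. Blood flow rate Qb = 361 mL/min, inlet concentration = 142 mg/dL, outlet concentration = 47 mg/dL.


K = Qb * (Cb_in - Cb_out) / Cb_in
K = 361 * (142 - 47) / 142
K = 241.5 mL/min


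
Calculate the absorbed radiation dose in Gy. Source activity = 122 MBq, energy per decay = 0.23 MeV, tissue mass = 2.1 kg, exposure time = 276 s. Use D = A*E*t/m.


A = 122 MBq = 1.2200e+08 Bq
E = 0.23 MeV = 3.6846e-14 J
D = A*E*t/m = 1.2200e+08*3.6846e-14*276/2.1
D = 5.9080e-04 Gy


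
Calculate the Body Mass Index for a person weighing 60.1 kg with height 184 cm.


BMI = weight / height^2
height = 184 cm = 1.84 m
BMI = 60.1 / 1.84^2
BMI = 17.75 kg/m^2


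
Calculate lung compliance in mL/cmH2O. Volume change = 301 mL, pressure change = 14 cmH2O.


C = dV / dP
C = 301 / 14
C = 21.5 mL/cmH2O


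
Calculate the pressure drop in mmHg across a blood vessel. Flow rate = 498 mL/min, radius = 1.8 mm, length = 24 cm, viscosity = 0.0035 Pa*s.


dP = 8*mu*L*Q / (pi*r^4)
Q = 498 mL/min = 8.3e-06 m^3/s
dP = 1691.25 Pa = 1691.25 / 133.322 mmHg = 12.69 mmHg


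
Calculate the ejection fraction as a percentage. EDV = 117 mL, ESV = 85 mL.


SV = EDV - ESV = 117 - 85 = 32 mL
EF = SV/EDV * 100 = 32/117 * 100
EF = 27.35%


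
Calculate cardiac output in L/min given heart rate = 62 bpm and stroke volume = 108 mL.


CO = HR * SV
CO = 62 * 108 / 1000
CO = 6.696 L/min


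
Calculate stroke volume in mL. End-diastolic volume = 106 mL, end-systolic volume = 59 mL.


SV = EDV - ESV
SV = 106 - 59
SV = 47 mL
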